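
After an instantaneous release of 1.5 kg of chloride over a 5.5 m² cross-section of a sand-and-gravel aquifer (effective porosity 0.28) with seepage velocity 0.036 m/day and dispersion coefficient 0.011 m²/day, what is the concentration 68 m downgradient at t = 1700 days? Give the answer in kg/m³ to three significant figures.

0.0342 kg/m³

For an instantaneous plane source, C(x,t) = M/(n_e·A·√(4πDt)) · exp(−(x−vt)²/(4Dt)), with n_e·A the pore (flow) area.
Plume center vt = 0.036 × 1700 = 61.2 m, so the well at 68 m is 6.8 m downgradient of the peak.
√(4πDt) = 15.33 m, giving peak height M/(n_e·A·√(4πDt)) = 1.5/(0.28 × 5.5 × 15.33) = 0.06354 kg/m³.
(x−vt)²/(4Dt) = (6.8)²/(4 × 0.011 × 1700) = 0.6182; exp(−0.6182) = 0.5389.
C = 0.06354 × 0.5389 = 0.0342 kg/m³.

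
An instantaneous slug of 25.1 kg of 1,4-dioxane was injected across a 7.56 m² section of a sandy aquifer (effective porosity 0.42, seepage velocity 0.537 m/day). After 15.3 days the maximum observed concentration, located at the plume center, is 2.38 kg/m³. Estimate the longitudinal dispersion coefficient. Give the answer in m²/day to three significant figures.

At the plume center C_max = M/(n_e·A·√(4πDt)), so D = M²/(4πt·(n_e·A·C_max)²).
n_e·A·C_max = 0.42 × 7.56 × 2.38 = 7.557 kg/m.
D = 25.1²/(4π × 15.3 × 7.557²) = 0.0574 m²/day.

0.0574 m²/day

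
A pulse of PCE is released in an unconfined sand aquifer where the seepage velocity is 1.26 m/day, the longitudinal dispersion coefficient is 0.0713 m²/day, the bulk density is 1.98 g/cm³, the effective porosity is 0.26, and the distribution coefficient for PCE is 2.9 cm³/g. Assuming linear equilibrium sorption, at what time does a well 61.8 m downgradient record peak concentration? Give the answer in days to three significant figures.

Retardation factor R = 1 + ρ_b·K_d/n = 1 + 1.98 × 2.9/0.26 = 23.08.
Sorption retards both mechanisms: v_R = v/R = 0.05459 m/day, D_R = D/R = 0.003089 m²/day.
Peak time from v_R²t² + 2D_R t − x² = 0: t = (√(D_R² + v_R²x²) − D_R)/v_R².
√(D_R² + v_R²x²) = √(0.003089² + 0.05459² × 61.8²) = 3.374; v_R² = 0.002980.
t = (3.374 − 0.003089)/0.002980 = 1130 days.

1130 days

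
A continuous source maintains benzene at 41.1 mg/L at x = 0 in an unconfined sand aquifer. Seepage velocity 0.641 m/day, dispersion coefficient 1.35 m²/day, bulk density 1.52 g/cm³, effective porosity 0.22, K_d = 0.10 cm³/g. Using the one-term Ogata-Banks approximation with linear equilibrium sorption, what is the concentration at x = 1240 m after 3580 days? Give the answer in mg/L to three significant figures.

Retardation factor R = 1 + ρ_b·K_d/n = 1 + 1.52 × 0.10/0.22 = 1.691.
Sorption retards both mechanisms: v_R = v/R = 0.3791 m/day, D_R = D/R = 0.7983 m²/day.
v_R·t = 0.3791 × 3580 = 1357.178 m; 2√(D_R t) = 106.9 m; argument = (1240 − 1357.178)/106.9 = -1.096.
C = C₀ × ½·erfc(-1.096) = 41.1 × 0.9394 = 38.6 mg/L.

38.6 mg/L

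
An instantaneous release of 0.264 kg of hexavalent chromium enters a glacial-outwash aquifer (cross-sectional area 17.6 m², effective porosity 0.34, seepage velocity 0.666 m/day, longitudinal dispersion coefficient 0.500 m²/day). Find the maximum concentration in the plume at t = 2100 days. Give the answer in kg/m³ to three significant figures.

The peak of an instantaneous 1D plume sits at x = vt; there the Gaussian factor is 1 and C_max = M/(n_e·A·√(4πDt)), where n_e·A is the pore area the mass is dissolved in.
√(4πDt) = √(4π × 0.500 × 2100) = 114.9 m, so C_max = 0.264/(0.34 × 17.6 × 114.9) = 0.000384 kg/m³.

0.000384 kg/m³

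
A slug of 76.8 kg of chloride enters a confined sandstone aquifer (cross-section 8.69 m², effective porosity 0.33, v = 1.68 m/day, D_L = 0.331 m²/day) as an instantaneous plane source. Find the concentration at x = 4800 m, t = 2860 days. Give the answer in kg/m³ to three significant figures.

For an instantaneous plane source, C(x,t) = M/(n_e·A·√(4πDt)) · exp(−(x−vt)²/(4Dt)), with n_e·A the pore (flow) area.
Plume center vt = 1.68 × 2860 = 4804.8 m, so the well at 4800 m is 4.8 m upgradient of the peak.
√(4πDt) = 109.1 m, giving peak height M/(n_e·A·√(4πDt)) = 76.8/(0.33 × 8.69 × 109.1) = 0.2455 kg/m³.
(x−vt)²/(4Dt) = (-4.8)²/(4 × 0.331 × 2860) = 0.006085; exp(−0.006085) = 0.9939.
C = 0.2455 × 0.9939 = 0.244 kg/m³.

0.244 kg/m³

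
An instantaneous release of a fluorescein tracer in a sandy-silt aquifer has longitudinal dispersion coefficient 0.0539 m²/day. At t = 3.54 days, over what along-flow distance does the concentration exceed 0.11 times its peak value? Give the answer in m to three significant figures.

2.60 m

The plume is Gaussian with σ = √(2Dt) = √(2 × 0.0539 × 3.54) = 0.6177 m.
C/C_peak = exp(−Δx²/(2σ²)) = 0.11 ⇒ Δx = σ·√(−2 ln 0.11) = 0.6177 × 2.101 = 1.298 m.
Width = 2Δx = 2.60 m.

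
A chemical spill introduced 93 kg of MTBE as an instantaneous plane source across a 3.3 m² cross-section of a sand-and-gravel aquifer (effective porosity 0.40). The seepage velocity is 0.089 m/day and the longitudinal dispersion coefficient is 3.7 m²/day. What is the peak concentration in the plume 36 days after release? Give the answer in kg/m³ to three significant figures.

1.72 kg/m³

The peak of an instantaneous 1D plume sits at x = vt; there the Gaussian factor is 1 and C_max = M/(n_e·A·√(4πDt)), where n_e·A is the pore area the mass is dissolved in.
√(4πDt) = √(4π × 3.7 × 36) = 40.91 m, so C_max = 93/(0.40 × 3.3 × 40.91) = 1.72 kg/m³.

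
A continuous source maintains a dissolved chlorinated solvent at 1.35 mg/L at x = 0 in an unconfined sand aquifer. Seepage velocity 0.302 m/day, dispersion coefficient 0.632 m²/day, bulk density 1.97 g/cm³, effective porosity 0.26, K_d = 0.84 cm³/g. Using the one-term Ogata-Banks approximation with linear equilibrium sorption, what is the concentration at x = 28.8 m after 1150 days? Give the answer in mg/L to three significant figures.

Retardation factor R = 1 + ρ_b·K_d/n = 1 + 1.97 × 0.84/0.26 = 7.365.
Sorption retards both mechanisms: v_R = v/R = 0.04100 m/day, D_R = D/R = 0.08581 m²/day.
v_R·t = 0.04100 × 1150 = 47.15 m; 2√(D_R t) = 19.87 m; argument = (28.8 − 47.15)/19.87 = -0.9235.
C = C₀ × ½·erfc(-0.9235) = 1.35 × 0.9042 = 1.22 mg/L.

1.22 mg/L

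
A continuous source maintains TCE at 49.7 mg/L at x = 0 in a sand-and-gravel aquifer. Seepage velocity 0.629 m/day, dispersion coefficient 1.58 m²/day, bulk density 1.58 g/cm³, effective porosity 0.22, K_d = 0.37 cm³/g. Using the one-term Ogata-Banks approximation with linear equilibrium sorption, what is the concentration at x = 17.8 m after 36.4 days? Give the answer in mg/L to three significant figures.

0.985 mg/L

Retardation factor R = 1 + ρ_b·K_d/n = 1 + 1.58 × 0.37/0.22 = 3.657.
Sorption retards both mechanisms: v_R = v/R = 0.1720 m/day, D_R = D/R = 0.4320 m²/day.
v_R·t = 0.1720 × 36.4 = 6.2608 m; 2√(D_R t) = 7.931 m; argument = (17.8 − 6.2608)/7.931 = 1.455.
C = C₀ × ½·erfc(1.455) = 49.7 × 0.01981 = 0.985 mg/L.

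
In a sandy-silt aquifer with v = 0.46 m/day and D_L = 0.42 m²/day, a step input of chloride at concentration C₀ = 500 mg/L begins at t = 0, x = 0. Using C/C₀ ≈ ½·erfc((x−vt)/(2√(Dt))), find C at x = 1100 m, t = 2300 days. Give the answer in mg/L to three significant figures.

84.8 mg/L

For a continuous step input, C/C₀ ≈ ½·erfc((x−vt)/(2√(Dt))).
vt = 0.46 × 2300 = 1058 m and 2√(Dt) = 2√(0.42 × 2300) = 62.16 m.
Argument (x−vt)/(2√(Dt)) = (1100 − 1058)/62.16 = 0.6757; ½·erfc(0.6757) = 0.1696.
C = 500 × 0.1696 = 84.8 mg/L.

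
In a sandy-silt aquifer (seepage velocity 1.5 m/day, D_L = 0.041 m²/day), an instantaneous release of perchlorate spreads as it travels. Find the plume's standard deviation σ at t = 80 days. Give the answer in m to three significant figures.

2.56 m

Dispersive spreading gives a Gaussian with σ² = 2Dt; advection only shifts the center.
σ = √(2 × 0.041 × 80) = 2.56 m.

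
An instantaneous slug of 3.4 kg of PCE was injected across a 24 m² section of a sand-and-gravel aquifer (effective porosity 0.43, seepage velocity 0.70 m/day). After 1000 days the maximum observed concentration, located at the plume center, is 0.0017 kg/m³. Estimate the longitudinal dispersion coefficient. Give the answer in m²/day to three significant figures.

2.99 m²/day

At the plume center C_max = M/(n_e·A·√(4πDt)), so D = M²/(4πt·(n_e·A·C_max)²).
n_e·A·C_max = 0.43 × 24 × 0.0017 = 0.01754 kg/m.
D = 3.4²/(4π × 1000 × 0.01754²) = 2.99 m²/day.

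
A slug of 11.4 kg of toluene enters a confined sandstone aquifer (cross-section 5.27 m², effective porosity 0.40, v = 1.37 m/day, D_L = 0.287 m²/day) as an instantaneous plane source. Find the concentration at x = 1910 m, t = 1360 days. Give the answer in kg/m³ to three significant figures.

For an instantaneous plane source, C(x,t) = M/(n_e·A·√(4πDt)) · exp(−(x−vt)²/(4Dt)), with n_e·A the pore (flow) area.
Plume center vt = 1.37 × 1360 = 1863.2 m, so the well at 1910 m is 46.8 m downgradient of the peak.
√(4πDt) = 70.04 m, giving peak height M/(n_e·A·√(4πDt)) = 11.4/(0.40 × 5.27 × 70.04) = 0.07721 kg/m³.
(x−vt)²/(4Dt) = (46.8)²/(4 × 0.287 × 1360) = 1.403; exp(−1.403) = 0.2459.
C = 0.07721 × 0.2459 = 0.0190 kg/m³.

0.0190 kg/m³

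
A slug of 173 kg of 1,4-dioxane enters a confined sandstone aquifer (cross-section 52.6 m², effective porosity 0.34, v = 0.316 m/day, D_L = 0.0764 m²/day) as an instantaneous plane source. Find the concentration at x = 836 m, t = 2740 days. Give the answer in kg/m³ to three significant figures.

0.0651 kg/m³

For an instantaneous plane source, C(x,t) = M/(n_e·A·√(4πDt)) · exp(−(x−vt)²/(4Dt)), with n_e·A the pore (flow) area.
Plume center vt = 0.316 × 2740 = 865.84 m, so the well at 836 m is 29.84 m upgradient of the peak.
√(4πDt) = 51.29 m, giving peak height M/(n_e·A·√(4πDt)) = 173/(0.34 × 52.6 × 51.29) = 0.1886 kg/m³.
(x−vt)²/(4Dt) = (-29.84)²/(4 × 0.0764 × 2740) = 1.063; exp(−1.063) = 0.3454.
C = 0.1886 × 0.3454 = 0.0651 kg/m³.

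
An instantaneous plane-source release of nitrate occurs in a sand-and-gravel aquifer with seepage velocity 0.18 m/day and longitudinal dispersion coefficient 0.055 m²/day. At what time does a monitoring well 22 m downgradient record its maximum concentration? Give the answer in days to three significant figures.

121 days

For the 1D instantaneous-source solution, setting ∂C/∂t = 0 at fixed x gives v²t² + 2Dt − x² = 0, so t = (√(D² + v²x²) − D)/v².
√(D² + v²x²) = √(0.055² + 0.18² × 22²) = 3.960; v² = 0.0324.
t = (3.960 − 0.055)/0.0324 = 121 days (vs. the pure-advection estimate x/v = 122 d).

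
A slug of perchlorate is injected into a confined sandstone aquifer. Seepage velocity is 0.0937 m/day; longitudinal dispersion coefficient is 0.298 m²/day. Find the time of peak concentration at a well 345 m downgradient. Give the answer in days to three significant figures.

For the 1D instantaneous-source solution, setting ∂C/∂t = 0 at fixed x gives v²t² + 2Dt − x² = 0, so t = (√(D² + v²x²) − D)/v².
√(D² + v²x²) = √(0.298² + 0.0937² × 345²) = 32.33; v² = 0.00877969.
t = (32.33 − 0.298)/0.00877969 = 3650 days (vs. the pure-advection estimate x/v = 3680 d).

3650 days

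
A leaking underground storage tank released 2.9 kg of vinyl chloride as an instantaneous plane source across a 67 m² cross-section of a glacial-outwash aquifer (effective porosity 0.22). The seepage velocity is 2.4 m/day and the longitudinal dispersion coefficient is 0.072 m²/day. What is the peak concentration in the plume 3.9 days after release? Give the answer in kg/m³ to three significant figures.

0.105 kg/m³

The peak of an instantaneous 1D plume sits at x = vt; there the Gaussian factor is 1 and C_max = M/(n_e·A·√(4πDt)), where n_e·A is the pore area the mass is dissolved in.
√(4πDt) = √(4π × 0.072 × 3.9) = 1.878 m, so C_max = 2.9/(0.22 × 67 × 1.878) = 0.105 kg/m³.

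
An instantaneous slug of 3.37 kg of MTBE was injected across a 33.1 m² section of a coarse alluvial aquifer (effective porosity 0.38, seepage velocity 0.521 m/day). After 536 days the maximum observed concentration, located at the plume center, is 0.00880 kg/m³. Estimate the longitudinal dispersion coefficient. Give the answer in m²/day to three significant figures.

At the plume center C_max = M/(n_e·A·√(4πDt)), so D = M²/(4πt·(n_e·A·C_max)²).
n_e·A·C_max = 0.38 × 33.1 × 0.00880 = 0.1107 kg/m.
D = 3.37²/(4π × 536 × 0.1107²) = 0.138 m²/day.

0.138 m²/day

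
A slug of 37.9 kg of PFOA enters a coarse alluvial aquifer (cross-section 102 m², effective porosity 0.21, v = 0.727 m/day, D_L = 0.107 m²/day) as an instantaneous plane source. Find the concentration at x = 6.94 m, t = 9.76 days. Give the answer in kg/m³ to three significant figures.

0.486 kg/m³

For an instantaneous plane source, C(x,t) = M/(n_e·A·√(4πDt)) · exp(−(x−vt)²/(4Dt)), with n_e·A the pore (flow) area.
Plume center vt = 0.727 × 9.76 = 7.09552 m, so the well at 6.94 m is 0.15552 m upgradient of the peak.
√(4πDt) = 3.623 m, giving peak height M/(n_e·A·√(4πDt)) = 37.9/(0.21 × 102 × 3.623) = 0.4884 kg/m³.
(x−vt)²/(4Dt) = (-0.15552)²/(4 × 0.107 × 9.76) = 0.005790; exp(−0.005790) = 0.9942.
C = 0.4884 × 0.9942 = 0.486 kg/m³.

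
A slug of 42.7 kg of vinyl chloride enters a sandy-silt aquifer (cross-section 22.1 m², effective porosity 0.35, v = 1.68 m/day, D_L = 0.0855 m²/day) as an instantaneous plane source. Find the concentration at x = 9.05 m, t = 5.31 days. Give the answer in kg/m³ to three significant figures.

2.29 kg/m³

For an instantaneous plane source, C(x,t) = M/(n_e·A·√(4πDt)) · exp(−(x−vt)²/(4Dt)), with n_e·A the pore (flow) area.
Plume center vt = 1.68 × 5.31 = 8.9208 m, so the well at 9.05 m is 0.1292 m downgradient of the peak.
√(4πDt) = 2.389 m, giving peak height M/(n_e·A·√(4πDt)) = 42.7/(0.35 × 22.1 × 2.389) = 2.311 kg/m³.
(x−vt)²/(4Dt) = (0.1292)²/(4 × 0.0855 × 5.31) = 0.009192; exp(−0.009192) = 0.9909.
C = 2.311 × 0.9909 = 2.29 kg/m³.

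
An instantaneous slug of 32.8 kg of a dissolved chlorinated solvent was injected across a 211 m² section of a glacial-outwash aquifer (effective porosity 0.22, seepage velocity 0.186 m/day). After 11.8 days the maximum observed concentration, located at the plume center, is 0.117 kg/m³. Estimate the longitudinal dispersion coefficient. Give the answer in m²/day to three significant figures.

0.246 m²/day

At the plume center C_max = M/(n_e·A·√(4πDt)), so D = M²/(4πt·(n_e·A·C_max)²).
n_e·A·C_max = 0.22 × 211 × 0.117 = 5.431 kg/m.
D = 32.8²/(4π × 11.8 × 5.431²) = 0.246 m²/day.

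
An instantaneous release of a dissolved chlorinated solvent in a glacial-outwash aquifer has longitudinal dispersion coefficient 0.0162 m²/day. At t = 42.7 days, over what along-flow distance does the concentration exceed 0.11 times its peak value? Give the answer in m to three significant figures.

4.94 m

The plume is Gaussian with σ = √(2Dt) = √(2 × 0.0162 × 42.7) = 1.176 m.
C/C_peak = exp(−Δx²/(2σ²)) = 0.11 ⇒ Δx = σ·√(−2 ln 0.11) = 1.176 × 2.101 = 2.471 m.
Width = 2Δx = 4.94 m.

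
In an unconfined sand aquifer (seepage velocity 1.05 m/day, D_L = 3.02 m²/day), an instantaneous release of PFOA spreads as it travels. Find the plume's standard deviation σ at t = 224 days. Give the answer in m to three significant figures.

Dispersive spreading gives a Gaussian with σ² = 2Dt; advection only shifts the center.
σ = √(2 × 3.02 × 224) = 36.8 m.

36.8 m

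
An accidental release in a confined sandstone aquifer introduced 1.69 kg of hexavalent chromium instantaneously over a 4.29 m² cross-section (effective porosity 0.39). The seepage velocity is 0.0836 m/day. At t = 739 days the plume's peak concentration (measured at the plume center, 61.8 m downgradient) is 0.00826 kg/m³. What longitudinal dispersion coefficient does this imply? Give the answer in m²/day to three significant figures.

At the plume center C_max = M/(n_e·A·√(4πDt)), so D = M²/(4πt·(n_e·A·C_max)²).
n_e·A·C_max = 0.39 × 4.29 × 0.00826 = 0.01382 kg/m.
D = 1.69²/(4π × 739 × 0.01382²) = 1.61 m²/day.

1.61 m²/day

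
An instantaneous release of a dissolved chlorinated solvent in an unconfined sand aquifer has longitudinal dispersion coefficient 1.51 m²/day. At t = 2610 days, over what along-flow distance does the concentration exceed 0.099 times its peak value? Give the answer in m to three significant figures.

382 m

The plume is Gaussian with σ = √(2Dt) = √(2 × 1.51 × 2610) = 88.78 m.
C/C_peak = exp(−Δx²/(2σ²)) = 0.099 ⇒ Δx = σ·√(−2 ln 0.099) = 88.78 × 2.151 = 191.0 m.
Width = 2Δx = 382 m.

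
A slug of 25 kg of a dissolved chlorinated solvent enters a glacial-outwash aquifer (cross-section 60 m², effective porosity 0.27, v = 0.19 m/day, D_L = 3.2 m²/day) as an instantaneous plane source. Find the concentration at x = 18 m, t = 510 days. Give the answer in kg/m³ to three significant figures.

0.00415 kg/m³

For an instantaneous plane source, C(x,t) = M/(n_e·A·√(4πDt)) · exp(−(x−vt)²/(4Dt)), with n_e·A the pore (flow) area.
Plume center vt = 0.19 × 510 = 96.9 m, so the well at 18 m is 78.9 m upgradient of the peak.
√(4πDt) = 143.2 m, giving peak height M/(n_e·A·√(4πDt)) = 25/(0.27 × 60 × 143.2) = 0.01078 kg/m³.
(x−vt)²/(4Dt) = (-78.9)²/(4 × 3.2 × 510) = 0.9536; exp(−0.9536) = 0.3854.
C = 0.01078 × 0.3854 = 0.00415 kg/m³.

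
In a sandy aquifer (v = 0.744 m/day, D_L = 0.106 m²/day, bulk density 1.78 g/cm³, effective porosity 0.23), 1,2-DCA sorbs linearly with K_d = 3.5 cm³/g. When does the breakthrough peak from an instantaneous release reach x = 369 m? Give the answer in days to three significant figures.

13900 days

Retardation factor R = 1 + ρ_b·K_d/n = 1 + 1.78 × 3.5/0.23 = 28.09.
Sorption retards both mechanisms: v_R = v/R = 0.02649 m/day, D_R = D/R = 0.003774 m²/day.
Peak time from v_R²t² + 2D_R t − x² = 0: t = (√(D_R² + v_R²x²) − D_R)/v_R².
√(D_R² + v_R²x²) = √(0.003774² + 0.02649² × 369²) = 9.775; v_R² = 0.0007017.
t = (9.775 − 0.003774)/0.0007017 = 13900 days.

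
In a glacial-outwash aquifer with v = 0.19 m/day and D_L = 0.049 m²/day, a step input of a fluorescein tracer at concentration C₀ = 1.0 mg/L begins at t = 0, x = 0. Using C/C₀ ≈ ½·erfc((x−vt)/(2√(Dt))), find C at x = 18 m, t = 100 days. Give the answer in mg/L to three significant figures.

For a continuous step input, C/C₀ ≈ ½·erfc((x−vt)/(2√(Dt))).
vt = 0.19 × 100 = 19 m and 2√(Dt) = 2√(0.049 × 100) = 4.427 m.
Argument (x−vt)/(2√(Dt)) = (18 − 19)/4.427 = -0.2259; ½·erfc(-0.2259) = 0.6253.
C = 1.0 × 0.6253 = 0.625 mg/L.

0.625 mg/L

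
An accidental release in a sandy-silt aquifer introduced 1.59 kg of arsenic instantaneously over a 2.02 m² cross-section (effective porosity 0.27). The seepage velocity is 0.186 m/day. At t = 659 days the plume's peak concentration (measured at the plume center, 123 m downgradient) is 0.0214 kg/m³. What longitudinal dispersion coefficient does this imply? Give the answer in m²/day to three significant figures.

2.24 m²/day

At the plume center C_max = M/(n_e·A·√(4πDt)), so D = M²/(4πt·(n_e·A·C_max)²).
n_e·A·C_max = 0.27 × 2.02 × 0.0214 = 0.01167 kg/m.
D = 1.59²/(4π × 659 × 0.01167²) = 2.24 m²/day.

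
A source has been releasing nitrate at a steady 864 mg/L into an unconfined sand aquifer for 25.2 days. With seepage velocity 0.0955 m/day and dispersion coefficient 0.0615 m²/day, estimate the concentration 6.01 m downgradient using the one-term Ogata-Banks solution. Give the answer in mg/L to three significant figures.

17.6 mg/L

For a continuous step input, C/C₀ ≈ ½·erfc((x−vt)/(2√(Dt))).
vt = 0.0955 × 25.2 = 2.4066 m and 2√(Dt) = 2√(0.0615 × 25.2) = 2.490 m.
Argument (x−vt)/(2√(Dt)) = (6.01 − 2.4066)/2.490 = 1.447; ½·erfc(1.447) = 0.02036.
C = 864 × 0.02036 = 17.6 mg/L.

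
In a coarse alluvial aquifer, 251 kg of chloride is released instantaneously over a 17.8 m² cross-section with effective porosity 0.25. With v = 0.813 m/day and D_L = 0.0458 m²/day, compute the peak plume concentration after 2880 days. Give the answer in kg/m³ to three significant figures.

The peak of an instantaneous 1D plume sits at x = vt; there the Gaussian factor is 1 and C_max = M/(n_e·A·√(4πDt)), where n_e·A is the pore area the mass is dissolved in.
√(4πDt) = √(4π × 0.0458 × 2880) = 40.71 m, so C_max = 251/(0.25 × 17.8 × 40.71) = 1.39 kg/m³.

1.39 kg/m³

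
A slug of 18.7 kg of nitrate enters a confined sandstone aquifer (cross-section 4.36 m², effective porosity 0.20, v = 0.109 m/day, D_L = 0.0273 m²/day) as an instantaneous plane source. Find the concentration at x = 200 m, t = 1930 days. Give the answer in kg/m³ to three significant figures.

For an instantaneous plane source, C(x,t) = M/(n_e·A·√(4πDt)) · exp(−(x−vt)²/(4Dt)), with n_e·A the pore (flow) area.
Plume center vt = 0.109 × 1930 = 210.37 m, so the well at 200 m is 10.37 m upgradient of the peak.
√(4πDt) = 25.73 m, giving peak height M/(n_e·A·√(4πDt)) = 18.7/(0.20 × 4.36 × 25.73) = 0.8335 kg/m³.
(x−vt)²/(4Dt) = (-10.37)²/(4 × 0.0273 × 1930) = 0.5102; exp(−0.5102) = 0.6004.
C = 0.8335 × 0.6004 = 0.500 kg/m³.

0.500 kg/m³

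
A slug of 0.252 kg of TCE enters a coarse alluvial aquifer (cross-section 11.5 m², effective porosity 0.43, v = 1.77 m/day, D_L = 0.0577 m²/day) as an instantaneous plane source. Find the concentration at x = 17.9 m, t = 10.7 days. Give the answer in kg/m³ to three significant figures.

For an instantaneous plane source, C(x,t) = M/(n_e·A·√(4πDt)) · exp(−(x−vt)²/(4Dt)), with n_e·A the pore (flow) area.
Plume center vt = 1.77 × 10.7 = 18.939 m, so the well at 17.9 m is 1.039 m upgradient of the peak.
√(4πDt) = 2.785 m, giving peak height M/(n_e·A·√(4πDt)) = 0.252/(0.43 × 11.5 × 2.785) = 0.01830 kg/m³.
(x−vt)²/(4Dt) = (-1.039)²/(4 × 0.0577 × 10.7) = 0.4371; exp(−0.4371) = 0.6459.
C = 0.01830 × 0.6459 = 0.0118 kg/m³.

0.0118 kg/m³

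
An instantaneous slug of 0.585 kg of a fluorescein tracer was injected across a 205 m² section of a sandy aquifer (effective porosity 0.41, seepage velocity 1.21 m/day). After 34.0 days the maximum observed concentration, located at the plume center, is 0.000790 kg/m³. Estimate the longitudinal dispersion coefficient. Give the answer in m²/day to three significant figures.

At the plume center C_max = M/(n_e·A·√(4πDt)), so D = M²/(4πt·(n_e·A·C_max)²).
n_e·A·C_max = 0.41 × 205 × 0.000790 = 0.06640 kg/m.
D = 0.585²/(4π × 34.0 × 0.06640²) = 0.182 m²/day.

0.182 m²/day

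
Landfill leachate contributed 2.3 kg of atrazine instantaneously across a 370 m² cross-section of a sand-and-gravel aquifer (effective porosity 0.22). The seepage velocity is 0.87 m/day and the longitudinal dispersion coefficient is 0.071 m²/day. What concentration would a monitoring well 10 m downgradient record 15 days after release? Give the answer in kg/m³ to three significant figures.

For an instantaneous plane source, C(x,t) = M/(n_e·A·√(4πDt)) · exp(−(x−vt)²/(4Dt)), with n_e·A the pore (flow) area.
Plume center vt = 0.87 × 15 = 13.05 m, so the well at 10 m is 3.05 m upgradient of the peak.
√(4πDt) = 3.658 m, giving peak height M/(n_e·A·√(4πDt)) = 2.3/(0.22 × 370 × 3.658) = 0.007724 kg/m³.
(x−vt)²/(4Dt) = (-3.05)²/(4 × 0.071 × 15) = 2.184; exp(−2.184) = 0.1126.
C = 0.007724 × 0.1126 = 0.000870 kg/m³.

0.000870 kg/m³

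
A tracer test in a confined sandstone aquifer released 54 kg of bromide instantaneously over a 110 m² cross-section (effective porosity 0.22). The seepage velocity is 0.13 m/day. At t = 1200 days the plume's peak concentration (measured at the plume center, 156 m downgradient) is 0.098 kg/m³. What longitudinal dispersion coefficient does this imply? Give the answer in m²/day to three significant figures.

0.0344 m²/day

At the plume center C_max = M/(n_e·A·√(4πDt)), so D = M²/(4πt·(n_e·A·C_max)²).
n_e·A·C_max = 0.22 × 110 × 0.098 = 2.372 kg/m.
D = 54²/(4π × 1200 × 2.372²) = 0.0344 m²/day.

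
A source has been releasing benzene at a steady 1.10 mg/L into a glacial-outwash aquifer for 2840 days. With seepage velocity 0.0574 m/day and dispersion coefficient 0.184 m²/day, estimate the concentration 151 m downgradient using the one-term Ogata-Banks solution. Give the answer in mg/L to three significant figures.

0.709 mg/L

For a continuous step input, C/C₀ ≈ ½·erfc((x−vt)/(2√(Dt))).
vt = 0.0574 × 2840 = 163.016 m and 2√(Dt) = 2√(0.184 × 2840) = 45.72 m.
Argument (x−vt)/(2√(Dt)) = (151 − 163.016)/45.72 = -0.2628; ½·erfc(-0.2628) = 0.6449.
C = 1.10 × 0.6449 = 0.709 mg/L.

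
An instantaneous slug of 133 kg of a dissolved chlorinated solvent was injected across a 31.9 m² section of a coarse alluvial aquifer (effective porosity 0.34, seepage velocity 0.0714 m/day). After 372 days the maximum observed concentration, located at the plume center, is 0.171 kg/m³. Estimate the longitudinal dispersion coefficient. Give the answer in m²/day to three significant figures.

1.10 m²/day

At the plume center C_max = M/(n_e·A·√(4πDt)), so D = M²/(4πt·(n_e·A·C_max)²).
n_e·A·C_max = 0.34 × 31.9 × 0.171 = 1.855 kg/m.
D = 133²/(4π × 372 × 1.855²) = 1.10 m²/day.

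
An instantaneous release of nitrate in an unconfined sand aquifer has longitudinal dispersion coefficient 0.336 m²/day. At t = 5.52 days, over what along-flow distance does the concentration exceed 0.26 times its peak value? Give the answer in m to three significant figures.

The plume is Gaussian with σ = √(2Dt) = √(2 × 0.336 × 5.52) = 1.926 m.
C/C_peak = exp(−Δx²/(2σ²)) = 0.26 ⇒ Δx = σ·√(−2 ln 0.26) = 1.926 × 1.641 = 3.161 m.
Width = 2Δx = 6.32 m.

6.32 m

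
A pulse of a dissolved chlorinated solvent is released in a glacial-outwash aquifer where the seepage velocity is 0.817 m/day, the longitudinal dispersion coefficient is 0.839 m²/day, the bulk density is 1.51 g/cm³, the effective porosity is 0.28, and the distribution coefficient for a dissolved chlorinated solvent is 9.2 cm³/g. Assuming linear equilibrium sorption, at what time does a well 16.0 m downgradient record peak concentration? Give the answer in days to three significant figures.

Retardation factor R = 1 + ρ_b·K_d/n = 1 + 1.51 × 9.2/0.28 = 50.61.
Sorption retards both mechanisms: v_R = v/R = 0.01614 m/day, D_R = D/R = 0.01658 m²/day.
Peak time from v_R²t² + 2D_R t − x² = 0: t = (√(D_R² + v_R²x²) − D_R)/v_R².
√(D_R² + v_R²x²) = √(0.01658² + 0.01614² × 16.0²) = 0.2588; v_R² = 0.0002605.
t = (0.2588 − 0.01658)/0.0002605 = 930 days.

930 days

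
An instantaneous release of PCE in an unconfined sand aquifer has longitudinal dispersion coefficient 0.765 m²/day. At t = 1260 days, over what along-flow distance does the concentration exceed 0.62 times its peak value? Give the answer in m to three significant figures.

The plume is Gaussian with σ = √(2Dt) = √(2 × 0.765 × 1260) = 43.91 m.
C/C_peak = exp(−Δx²/(2σ²)) = 0.62 ⇒ Δx = σ·√(−2 ln 0.62) = 43.91 × 0.9778 = 42.94 m.
Width = 2Δx = 85.9 m.

85.9 m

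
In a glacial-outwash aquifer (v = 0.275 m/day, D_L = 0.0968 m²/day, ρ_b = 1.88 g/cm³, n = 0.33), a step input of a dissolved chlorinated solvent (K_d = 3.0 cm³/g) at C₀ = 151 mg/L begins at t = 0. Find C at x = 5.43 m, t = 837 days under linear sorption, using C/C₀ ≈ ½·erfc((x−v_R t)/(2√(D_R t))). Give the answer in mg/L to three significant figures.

Retardation factor R = 1 + ρ_b·K_d/n = 1 + 1.88 × 3.0/0.33 = 18.09.
Sorption retards both mechanisms: v_R = v/R = 0.01520 m/day, D_R = D/R = 0.005351 m²/day.
v_R·t = 0.01520 × 837 = 12.7224 m; 2√(D_R t) = 4.233 m; argument = (5.43 − 12.7224)/4.233 = -1.723.
C = C₀ × ½·erfc(-1.723) = 151 × 0.9926 = 150 mg/L.

150 mg/L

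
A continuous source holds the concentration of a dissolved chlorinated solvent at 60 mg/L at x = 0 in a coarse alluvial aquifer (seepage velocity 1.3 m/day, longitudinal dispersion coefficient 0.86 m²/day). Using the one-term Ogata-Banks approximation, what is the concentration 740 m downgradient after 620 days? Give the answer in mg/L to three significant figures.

58.7 mg/L

For a continuous step input, C/C₀ ≈ ½·erfc((x−vt)/(2√(Dt))).
vt = 1.3 × 620 = 806 m and 2√(Dt) = 2√(0.86 × 620) = 46.18 m.
Argument (x−vt)/(2√(Dt)) = (740 − 806)/46.18 = -1.429; ½·erfc(-1.429) = 0.9784.
C = 60 × 0.9784 = 58.7 mg/L.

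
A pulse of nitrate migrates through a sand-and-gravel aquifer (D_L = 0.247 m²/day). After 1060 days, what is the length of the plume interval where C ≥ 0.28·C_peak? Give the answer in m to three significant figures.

73.0 m

The plume is Gaussian with σ = √(2Dt) = √(2 × 0.247 × 1060) = 22.88 m.
C/C_peak = exp(−Δx²/(2σ²)) = 0.28 ⇒ Δx = σ·√(−2 ln 0.28) = 22.88 × 1.596 = 36.52 m.
Width = 2Δx = 73.0 m.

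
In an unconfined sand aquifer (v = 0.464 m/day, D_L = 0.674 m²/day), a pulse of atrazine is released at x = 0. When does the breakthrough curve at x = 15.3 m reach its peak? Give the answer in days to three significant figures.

30.0 days

For the 1D instantaneous-source solution, setting ∂C/∂t = 0 at fixed x gives v²t² + 2Dt − x² = 0, so t = (√(D² + v²x²) − D)/v².
√(D² + v²x²) = √(0.674² + 0.464² × 15.3²) = 7.131; v² = 0.215296.
t = (7.131 − 0.674)/0.215296 = 30.0 days (vs. the pure-advection estimate x/v = 33.0 d).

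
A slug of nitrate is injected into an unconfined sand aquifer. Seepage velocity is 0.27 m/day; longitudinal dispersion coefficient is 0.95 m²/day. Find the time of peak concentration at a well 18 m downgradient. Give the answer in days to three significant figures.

54.9 days

For the 1D instantaneous-source solution, setting ∂C/∂t = 0 at fixed x gives v²t² + 2Dt − x² = 0, so t = (√(D² + v²x²) − D)/v².
√(D² + v²x²) = √(0.95² + 0.27² × 18²) = 4.952; v² = 0.0729.
t = (4.952 − 0.95)/0.0729 = 54.9 days (vs. the pure-advection estimate x/v = 66.7 d).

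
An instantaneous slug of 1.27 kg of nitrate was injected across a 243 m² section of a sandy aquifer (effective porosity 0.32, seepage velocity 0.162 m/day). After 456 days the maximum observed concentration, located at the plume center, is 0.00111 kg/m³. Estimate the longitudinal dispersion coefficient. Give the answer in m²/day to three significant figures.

At the plume center C_max = M/(n_e·A·√(4πDt)), so D = M²/(4πt·(n_e·A·C_max)²).
n_e·A·C_max = 0.32 × 243 × 0.00111 = 0.08631 kg/m.
D = 1.27²/(4π × 456 × 0.08631²) = 0.0378 m²/day.

0.0378 m²/day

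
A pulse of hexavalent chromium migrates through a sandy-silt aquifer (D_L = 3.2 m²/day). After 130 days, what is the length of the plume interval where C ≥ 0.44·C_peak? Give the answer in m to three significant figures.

73.9 m

The plume is Gaussian with σ = √(2Dt) = √(2 × 3.2 × 130) = 28.84 m.
C/C_peak = exp(−Δx²/(2σ²)) = 0.44 ⇒ Δx = σ·√(−2 ln 0.44) = 28.84 × 1.281 = 36.94 m.
Width = 2Δx = 73.9 m.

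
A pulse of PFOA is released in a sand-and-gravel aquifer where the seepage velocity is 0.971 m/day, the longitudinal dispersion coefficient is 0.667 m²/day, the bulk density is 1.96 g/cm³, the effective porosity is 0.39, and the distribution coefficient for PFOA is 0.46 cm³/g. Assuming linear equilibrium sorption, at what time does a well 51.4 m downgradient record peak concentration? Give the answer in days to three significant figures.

173 days

Retardation factor R = 1 + ρ_b·K_d/n = 1 + 1.96 × 0.46/0.39 = 3.312.
Sorption retards both mechanisms: v_R = v/R = 0.2932 m/day, D_R = D/R = 0.2014 m²/day.
Peak time from v_R²t² + 2D_R t − x² = 0: t = (√(D_R² + v_R²x²) − D_R)/v_R².
√(D_R² + v_R²x²) = √(0.2014² + 0.2932² × 51.4²) = 15.07; v_R² = 0.08597.
t = (15.07 − 0.2014)/0.08597 = 173 days.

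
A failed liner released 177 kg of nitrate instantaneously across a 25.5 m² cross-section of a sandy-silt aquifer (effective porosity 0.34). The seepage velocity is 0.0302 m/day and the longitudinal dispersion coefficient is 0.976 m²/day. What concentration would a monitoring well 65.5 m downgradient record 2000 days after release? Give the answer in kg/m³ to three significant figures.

0.130 kg/m³

For an instantaneous plane source, C(x,t) = M/(n_e·A·√(4πDt)) · exp(−(x−vt)²/(4Dt)), with n_e·A the pore (flow) area.
Plume center vt = 0.0302 × 2000 = 60.4 m, so the well at 65.5 m is 5.1 m downgradient of the peak.
√(4πDt) = 156.6 m, giving peak height M/(n_e·A·√(4πDt)) = 177/(0.34 × 25.5 × 156.6) = 0.1304 kg/m³.
(x−vt)²/(4Dt) = (5.1)²/(4 × 0.976 × 2000) = 0.003331; exp(−0.003331) = 0.9967.
C = 0.1304 × 0.9967 = 0.130 kg/m³.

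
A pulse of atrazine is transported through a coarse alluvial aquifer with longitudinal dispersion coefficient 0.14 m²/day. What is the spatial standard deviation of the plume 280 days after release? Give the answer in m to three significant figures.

Dispersive spreading gives a Gaussian with σ² = 2Dt; advection only shifts the center.
σ = √(2 × 0.14 × 280) = 8.85 m.

8.85 m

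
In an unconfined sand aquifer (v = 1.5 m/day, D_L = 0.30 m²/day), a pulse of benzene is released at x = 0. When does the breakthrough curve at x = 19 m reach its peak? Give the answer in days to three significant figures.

For the 1D instantaneous-source solution, setting ∂C/∂t = 0 at fixed x gives v²t² + 2Dt − x² = 0, so t = (√(D² + v²x²) − D)/v².
√(D² + v²x²) = √(0.30² + 1.5² × 19²) = 28.50; v² = 2.25.
t = (28.50 − 0.30)/2.25 = 12.5 days (vs. the pure-advection estimate x/v = 12.7 d).

12.5 days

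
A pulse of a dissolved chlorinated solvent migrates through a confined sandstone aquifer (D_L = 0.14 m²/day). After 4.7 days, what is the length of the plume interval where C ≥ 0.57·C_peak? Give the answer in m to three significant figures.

2.43 m

The plume is Gaussian with σ = √(2Dt) = √(2 × 0.14 × 4.7) = 1.147 m.
C/C_peak = exp(−Δx²/(2σ²)) = 0.57 ⇒ Δx = σ·√(−2 ln 0.57) = 1.147 × 1.060 = 1.216 m.
Width = 2Δx = 2.43 m.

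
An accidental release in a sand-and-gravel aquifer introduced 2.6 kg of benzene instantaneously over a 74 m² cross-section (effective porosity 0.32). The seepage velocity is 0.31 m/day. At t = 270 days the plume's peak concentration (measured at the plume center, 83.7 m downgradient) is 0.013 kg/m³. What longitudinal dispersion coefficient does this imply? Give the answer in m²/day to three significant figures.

At the plume center C_max = M/(n_e·A·√(4πDt)), so D = M²/(4πt·(n_e·A·C_max)²).
n_e·A·C_max = 0.32 × 74 × 0.013 = 0.3078 kg/m.
D = 2.6²/(4π × 270 × 0.3078²) = 0.0210 m²/day.

0.0210 m²/day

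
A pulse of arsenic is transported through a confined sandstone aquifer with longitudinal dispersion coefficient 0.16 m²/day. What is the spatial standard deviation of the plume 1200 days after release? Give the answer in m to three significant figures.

Dispersive spreading gives a Gaussian with σ² = 2Dt; advection only shifts the center.
σ = √(2 × 0.16 × 1200) = 19.6 m.

19.6 m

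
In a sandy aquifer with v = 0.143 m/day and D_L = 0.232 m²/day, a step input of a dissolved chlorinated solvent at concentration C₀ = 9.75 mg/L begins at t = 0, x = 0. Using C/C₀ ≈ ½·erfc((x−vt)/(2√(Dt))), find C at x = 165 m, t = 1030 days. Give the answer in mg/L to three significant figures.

For a continuous step input, C/C₀ ≈ ½·erfc((x−vt)/(2√(Dt))).
vt = 0.143 × 1030 = 147.29 m and 2√(Dt) = 2√(0.232 × 1030) = 30.92 m.
Argument (x−vt)/(2√(Dt)) = (165 − 147.29)/30.92 = 0.5728; ½·erfc(0.5728) = 0.2090.
C = 9.75 × 0.2090 = 2.04 mg/L.

2.04 mg/L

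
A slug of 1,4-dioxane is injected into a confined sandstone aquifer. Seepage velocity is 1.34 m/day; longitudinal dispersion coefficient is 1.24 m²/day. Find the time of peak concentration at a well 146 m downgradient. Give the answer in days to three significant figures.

108 days

For the 1D instantaneous-source solution, setting ∂C/∂t = 0 at fixed x gives v²t² + 2Dt − x² = 0, so t = (√(D² + v²x²) − D)/v².
√(D² + v²x²) = √(1.24² + 1.34² × 146²) = 195.6; v² = 1.7956.
t = (195.6 − 1.24)/1.7956 = 108 days (vs. the pure-advection estimate x/v = 109 d).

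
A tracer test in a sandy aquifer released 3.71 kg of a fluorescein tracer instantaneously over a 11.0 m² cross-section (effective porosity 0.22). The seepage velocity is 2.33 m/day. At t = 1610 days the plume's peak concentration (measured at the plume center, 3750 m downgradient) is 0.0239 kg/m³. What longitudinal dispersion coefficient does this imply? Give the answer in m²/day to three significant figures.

0.203 m²/day

At the plume center C_max = M/(n_e·A·√(4πDt)), so D = M²/(4πt·(n_e·A·C_max)²).
n_e·A·C_max = 0.22 × 11.0 × 0.0239 = 0.05784 kg/m.
D = 3.71²/(4π × 1610 × 0.05784²) = 0.203 m²/day.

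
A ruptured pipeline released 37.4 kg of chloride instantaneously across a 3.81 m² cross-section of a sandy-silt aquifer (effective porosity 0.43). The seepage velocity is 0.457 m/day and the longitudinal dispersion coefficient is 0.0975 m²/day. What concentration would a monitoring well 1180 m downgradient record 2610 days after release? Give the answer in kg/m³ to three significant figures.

0.344 kg/m³

For an instantaneous plane source, C(x,t) = M/(n_e·A·√(4πDt)) · exp(−(x−vt)²/(4Dt)), with n_e·A the pore (flow) area.
Plume center vt = 0.457 × 2610 = 1192.77 m, so the well at 1180 m is 12.77 m upgradient of the peak.
√(4πDt) = 56.55 m, giving peak height M/(n_e·A·√(4πDt)) = 37.4/(0.43 × 3.81 × 56.55) = 0.4037 kg/m³.
(x−vt)²/(4Dt) = (-12.77)²/(4 × 0.0975 × 2610) = 0.1602; exp(−0.1602) = 0.8520.
C = 0.4037 × 0.8520 = 0.344 kg/m³.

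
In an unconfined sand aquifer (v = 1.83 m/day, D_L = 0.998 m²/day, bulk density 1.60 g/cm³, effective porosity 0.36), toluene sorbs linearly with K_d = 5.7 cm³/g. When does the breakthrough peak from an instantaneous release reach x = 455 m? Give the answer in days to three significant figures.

6540 days

Retardation factor R = 1 + ρ_b·K_d/n = 1 + 1.60 × 5.7/0.36 = 26.33.
Sorption retards both mechanisms: v_R = v/R = 0.06950 m/day, D_R = D/R = 0.03790 m²/day.
Peak time from v_R²t² + 2D_R t − x² = 0: t = (√(D_R² + v_R²x²) − D_R)/v_R².
√(D_R² + v_R²x²) = √(0.03790² + 0.06950² × 455²) = 31.62; v_R² = 0.004830.
t = (31.62 − 0.03790)/0.004830 = 6540 days.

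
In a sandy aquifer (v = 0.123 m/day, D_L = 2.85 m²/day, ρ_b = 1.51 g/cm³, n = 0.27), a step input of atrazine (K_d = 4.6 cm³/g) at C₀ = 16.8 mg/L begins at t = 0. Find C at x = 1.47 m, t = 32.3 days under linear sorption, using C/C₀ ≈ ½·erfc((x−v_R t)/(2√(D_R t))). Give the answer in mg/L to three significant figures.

Retardation factor R = 1 + ρ_b·K_d/n = 1 + 1.51 × 4.6/0.27 = 26.73.
Sorption retards both mechanisms: v_R = v/R = 0.004602 m/day, D_R = D/R = 0.1066 m²/day.
v_R·t = 0.004602 × 32.3 = 0.1486446 m; 2√(D_R t) = 3.711 m; argument = (1.47 − 0.1486446)/3.711 = 0.3561.
C = C₀ × ½·erfc(0.3561) = 16.8 × 0.3073 = 5.16 mg/L.

5.16 mg/L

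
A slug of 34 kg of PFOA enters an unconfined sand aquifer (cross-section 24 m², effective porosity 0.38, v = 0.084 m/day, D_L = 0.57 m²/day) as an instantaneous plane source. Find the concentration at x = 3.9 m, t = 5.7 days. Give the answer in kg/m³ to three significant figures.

0.237 kg/m³

For an instantaneous plane source, C(x,t) = M/(n_e·A·√(4πDt)) · exp(−(x−vt)²/(4Dt)), with n_e·A the pore (flow) area.
Plume center vt = 0.084 × 5.7 = 0.4788 m, so the well at 3.9 m is 3.4212 m downgradient of the peak.
√(4πDt) = 6.390 m, giving peak height M/(n_e·A·√(4πDt)) = 34/(0.38 × 24 × 6.390) = 0.5834 kg/m³.
(x−vt)²/(4Dt) = (3.4212)²/(4 × 0.57 × 5.7) = 0.9006; exp(−0.9006) = 0.4063.
C = 0.5834 × 0.4063 = 0.237 kg/m³.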